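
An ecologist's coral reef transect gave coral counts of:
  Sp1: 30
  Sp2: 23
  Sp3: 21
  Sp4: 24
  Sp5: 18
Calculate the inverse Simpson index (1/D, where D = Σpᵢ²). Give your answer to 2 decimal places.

Total N = 30+23+21+24+18 = 116, so the proportions are 0.258621, 0.198276, 0.181034, 0.206897, 0.155172 (working shown to 6 dp, full precision carried).
D = 0.258621² + 0.198276² + 0.181034² + 0.206897² + 0.155172² = 0.066885 + 0.039313 + 0.032773 + 0.042806 + 0.024078 = 0.205856.
So 1/D = 4.8578, i.e. 4.86 to 2 decimal places.

4.86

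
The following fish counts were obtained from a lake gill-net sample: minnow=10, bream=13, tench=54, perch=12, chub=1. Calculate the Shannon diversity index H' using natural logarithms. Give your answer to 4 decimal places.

Total N = 10+13+54+12+1 = 90, so the proportions are 0.111111, 0.144444, 0.6, 0.133333, 0.011111 (working shown to 6 dp, full precision carried).
Each pᵢ ln pᵢ term: 0.111111×(-2.197225)=-0.244136, 0.144444×(-1.934860)=-0.279480, 0.6×(-0.510826)=-0.306495, 0.133333×(-2.014903)=-0.268654, 0.011111×(-4.499810)=-0.049998.
Sum = -1.148763, so H' = 1.1488.

1.1488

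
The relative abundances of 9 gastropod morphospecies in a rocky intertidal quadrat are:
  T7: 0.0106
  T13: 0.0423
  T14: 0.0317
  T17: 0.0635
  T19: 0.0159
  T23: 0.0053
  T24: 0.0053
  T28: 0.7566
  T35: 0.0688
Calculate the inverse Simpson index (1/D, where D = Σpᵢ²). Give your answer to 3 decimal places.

D = 0.0106² + 0.0423² + 0.0317² + 0.0635² + 0.0159² + 0.0053² + 0.0053² + 0.7566² + 0.0688² = 0.000112 + 0.001789 + 0.001005 + 0.004032 + 0.000253 + 0.000028 + 0.000028 + 0.572444 + 0.004733 = 0.584425 (working shown to 6 dp, full precision carried).
So 1/D = 1.71108, i.e. 1.711 to 3 decimal places.

1.711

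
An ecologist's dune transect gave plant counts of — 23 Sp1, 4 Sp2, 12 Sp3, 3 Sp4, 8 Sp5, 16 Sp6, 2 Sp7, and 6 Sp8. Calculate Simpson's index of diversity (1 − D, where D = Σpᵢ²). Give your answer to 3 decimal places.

0.807

Total N = 23+4+12+3+8+16+2+6 = 74, so the proportions are 0.31081, 0.05405, 0.16216, 0.04054, 0.10811, 0.21622, 0.02703, 0.08108 (working shown to 5 dp, full precision carried).
D = 0.31081² + 0.05405² + 0.16216² + 0.04054² + 0.10811² + 0.21622² + 0.02703² + 0.08108² = 0.09660 + 0.00292 + 0.02630 + 0.00164 + 0.01169 + 0.04675 + 0.00073 + 0.00657 = 0.19321.
So 1 − D = 0.80679, i.e. 0.807 to 3 decimal places.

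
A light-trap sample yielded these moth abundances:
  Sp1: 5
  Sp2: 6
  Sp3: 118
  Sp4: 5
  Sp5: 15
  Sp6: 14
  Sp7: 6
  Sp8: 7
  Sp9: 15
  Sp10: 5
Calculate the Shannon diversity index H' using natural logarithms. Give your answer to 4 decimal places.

1.5006

Total N = 5+6+118+5+15+14+6+7+15+5 = 196, so the proportions are 0.02551, 0.030612, 0.602041, 0.02551, 0.076531, 0.071429, 0.030612, 0.035714, 0.076531, 0.02551 (working shown to 6 dp, full precision carried).
Each pᵢ ln pᵢ term: 0.02551×(-3.668677)=-0.093589, 0.030612×(-3.486355)=-0.106725, 0.602041×(-0.507430)=-0.305494, 0.02551×(-3.668677)=-0.093589, 0.076531×(-2.570064)=-0.196689, 0.071429×(-2.639057)=-0.188504, 0.030612×(-3.486355)=-0.106725, 0.035714×(-3.332205)=-0.119007, 0.076531×(-2.570064)=-0.196689, 0.02551×(-3.668677)=-0.093589.
Sum = -1.500599, so H' = 1.5006.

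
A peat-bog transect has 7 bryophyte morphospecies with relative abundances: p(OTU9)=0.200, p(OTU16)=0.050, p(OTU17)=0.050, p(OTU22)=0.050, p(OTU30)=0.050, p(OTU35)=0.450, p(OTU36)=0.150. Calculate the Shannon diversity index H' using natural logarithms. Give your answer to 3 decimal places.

Each pᵢ ln pᵢ term (working shown to 5 dp, full precision carried): 0.2×(-1.60944)=-0.32189, 0.05×(-2.99573)=-0.14979, 0.05×(-2.99573)=-0.14979, 0.05×(-2.99573)=-0.14979, 0.05×(-2.99573)=-0.14979, 0.45×(-0.79851)=-0.35933, 0.15×(-1.89712)=-0.28457.
Sum = -1.56493, so H' = 1.565.

1.565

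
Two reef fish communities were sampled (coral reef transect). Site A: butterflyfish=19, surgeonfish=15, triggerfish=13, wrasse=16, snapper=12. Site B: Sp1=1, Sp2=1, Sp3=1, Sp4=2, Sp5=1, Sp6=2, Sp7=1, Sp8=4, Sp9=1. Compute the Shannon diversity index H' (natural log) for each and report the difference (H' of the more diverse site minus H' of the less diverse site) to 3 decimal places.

Site A: N=75, proportions 0.25333, 0.2, 0.17333, 0.21333, 0.16, giving H' = 1.59629 (working shown to 5 dp, full precision carried).
Site B: N=14, proportions 0.07143, 0.07143, 0.07143, 0.14286, 0.07143, 0.14286, 0.07143, 0.28571, 0.07143, giving H' = 2.04493.
Difference = |1.59629 − 2.04493| = 0.44864, i.e. 0.449 to 3 decimal places.

0.449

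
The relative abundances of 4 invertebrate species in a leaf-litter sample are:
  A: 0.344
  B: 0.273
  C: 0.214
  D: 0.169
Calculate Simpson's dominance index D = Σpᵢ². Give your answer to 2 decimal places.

D = 0.344² + 0.273² + 0.214² + 0.169² = 0.1183 + 0.0745 + 0.0458 + 0.0286 = 0.2672 (working shown to 4 dp, full precision carried).
To 2 decimal places, D = 0.27.

0.27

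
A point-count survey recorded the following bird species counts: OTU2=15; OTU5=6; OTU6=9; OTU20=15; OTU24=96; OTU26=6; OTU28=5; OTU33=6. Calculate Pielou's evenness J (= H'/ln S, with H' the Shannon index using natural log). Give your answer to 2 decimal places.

Total N = 15+6+9+15+96+6+5+6 = 158, so the proportions are 0.0949, 0.038, 0.057, 0.0949, 0.6076, 0.038, 0.0316, 0.038 (working shown to 4 dp, full precision carried).
H' = −Σ pᵢ ln pᵢ = −((-0.2235) + (-0.1242) + (-0.1632) + (-0.2235) + (-0.3027) + (-0.1242) + (-0.1093) + (-0.1242)) = 1.3949.
With S = 8 species, ln S = 2.0794, so J = 1.3949/2.0794 = 0.6708, i.e. 0.67 to 2 decimal places.

0.67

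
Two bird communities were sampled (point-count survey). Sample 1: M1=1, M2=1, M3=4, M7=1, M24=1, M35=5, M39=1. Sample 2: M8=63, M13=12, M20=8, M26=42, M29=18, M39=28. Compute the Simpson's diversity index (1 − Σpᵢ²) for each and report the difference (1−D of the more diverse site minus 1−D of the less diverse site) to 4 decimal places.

Sample 1: N=14, proportions 0.071429, 0.071429, 0.285714, 0.071429, 0.071429, 0.357143, 0.071429, giving 1−D = 0.765306 (working shown to 6 dp, full precision carried).
Sample 2: N=171, proportions 0.368421, 0.070175, 0.046784, 0.245614, 0.105263, 0.163743, giving 1−D = 0.758934.
Difference = |0.765306 − 0.758934| = 0.006372, i.e. 0.0064 to 4 decimal places.

0.0064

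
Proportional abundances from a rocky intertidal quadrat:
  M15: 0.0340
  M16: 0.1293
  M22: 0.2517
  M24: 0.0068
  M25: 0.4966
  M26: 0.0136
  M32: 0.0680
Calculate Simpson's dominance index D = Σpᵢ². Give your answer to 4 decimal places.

D = 0.034² + 0.1293² + 0.2517² + 0.0068² + 0.4966² + 0.0136² + 0.068² = 0.001156 + 0.016718 + 0.063353 + 0.000046 + 0.246612 + 0.000185 + 0.004624 = 0.332694 (working shown to 6 dp, full precision carried).
To 4 decimal places, D = 0.3327.

0.3327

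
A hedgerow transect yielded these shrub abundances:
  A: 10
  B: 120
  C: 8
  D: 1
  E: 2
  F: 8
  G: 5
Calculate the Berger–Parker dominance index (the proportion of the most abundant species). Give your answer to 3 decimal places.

Total N = 10+120+8+1+2+8+5 = 154, so the proportions are 0.06494, 0.77922, 0.05195, 0.00649, 0.01299, 0.05195, 0.03247 (working shown to 5 dp, full precision carried).
The largest proportion is 0.77922, i.e. d = 0.779 to 3 decimal places.

0.779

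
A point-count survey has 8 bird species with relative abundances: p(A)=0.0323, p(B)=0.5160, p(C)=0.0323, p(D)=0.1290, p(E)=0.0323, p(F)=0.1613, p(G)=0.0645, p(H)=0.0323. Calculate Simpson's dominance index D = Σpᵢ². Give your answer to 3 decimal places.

D = 0.0323² + 0.516² + 0.0323² + 0.129² + 0.0323² + 0.1613² + 0.0645² + 0.0323² = 0.00104 + 0.26626 + 0.00104 + 0.01664 + 0.00104 + 0.02602 + 0.00416 + 0.00104 = 0.31725 (working shown to 5 dp, full precision carried).
To 3 decimal places, D = 0.317.

0.317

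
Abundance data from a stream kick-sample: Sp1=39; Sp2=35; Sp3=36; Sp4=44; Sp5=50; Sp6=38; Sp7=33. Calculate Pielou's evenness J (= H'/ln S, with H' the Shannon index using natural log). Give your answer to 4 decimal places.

0.9952

Total N = 39+35+36+44+50+38+33 = 275, so the proportions are 0.141818, 0.127273, 0.130909, 0.16, 0.181818, 0.138182, 0.12 (working shown to 6 dp, full precision carried).
H' = −Σ pᵢ ln pᵢ = −((-0.277001) + (-0.262363) + (-0.266171) + (-0.293213) + (-0.309954) + (-0.273487) + (-0.254432)) = 1.936621.
With S = 7 species, ln S = 1.945910, so J = 1.936621/1.945910 = 0.995226, i.e. 0.9952 to 4 decimal places.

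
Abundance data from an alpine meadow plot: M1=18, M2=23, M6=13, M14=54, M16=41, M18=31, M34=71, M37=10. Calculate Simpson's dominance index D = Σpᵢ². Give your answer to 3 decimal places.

Total N = 18+23+13+54+41+31+71+10 = 261, so the proportions are 0.06897, 0.08812, 0.04981, 0.2069, 0.15709, 0.11877, 0.27203, 0.03831 (working shown to 5 dp, full precision carried).
D = 0.06897² + 0.08812² + 0.04981² + 0.2069² + 0.15709² + 0.11877² + 0.27203² + 0.03831² = 0.00476 + 0.00777 + 0.00248 + 0.04281 + 0.02468 + 0.01411 + 0.07400 + 0.00147 = 0.17206.
To 3 decimal places, D = 0.172.

0.172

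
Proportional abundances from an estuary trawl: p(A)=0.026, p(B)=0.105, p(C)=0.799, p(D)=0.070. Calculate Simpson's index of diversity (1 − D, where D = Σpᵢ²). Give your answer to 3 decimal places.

D = 0.026² + 0.105² + 0.799² + 0.07² = 0.00068 + 0.01102 + 0.63840 + 0.00490 = 0.65500 (working shown to 5 dp, full precision carried).
So 1 − D = 0.34500, i.e. 0.345 to 3 decimal places.

0.345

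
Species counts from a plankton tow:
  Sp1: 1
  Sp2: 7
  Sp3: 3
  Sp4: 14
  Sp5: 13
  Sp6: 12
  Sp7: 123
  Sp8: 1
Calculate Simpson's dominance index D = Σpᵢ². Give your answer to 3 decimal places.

Total N = 1+7+3+14+13+12+123+1 = 174, so the proportions are 0.005747, 0.04023, 0.017241, 0.08046, 0.074713, 0.068966, 0.706897, 0.005747 (working shown to 6 dp, full precision carried).
D = 0.005747² + 0.04023² + 0.017241² + 0.08046² + 0.074713² + 0.068966² + 0.706897² + 0.005747² = 0.000033 + 0.001618 + 0.000297 + 0.006474 + 0.005582 + 0.004756 + 0.499703 + 0.000033 = 0.518496.
To 3 decimal places, D = 0.518.

0.518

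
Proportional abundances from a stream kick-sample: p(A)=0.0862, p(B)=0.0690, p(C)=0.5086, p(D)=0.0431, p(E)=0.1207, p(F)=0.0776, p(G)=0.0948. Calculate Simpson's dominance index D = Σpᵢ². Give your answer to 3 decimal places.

D = 0.0862² + 0.069² + 0.5086² + 0.0431² + 0.1207² + 0.0776² + 0.0948² = 0.00743 + 0.00476 + 0.25867 + 0.00186 + 0.01457 + 0.00602 + 0.00899 = 0.30230 (working shown to 5 dp, full precision carried).
To 3 decimal places, D = 0.302.

0.302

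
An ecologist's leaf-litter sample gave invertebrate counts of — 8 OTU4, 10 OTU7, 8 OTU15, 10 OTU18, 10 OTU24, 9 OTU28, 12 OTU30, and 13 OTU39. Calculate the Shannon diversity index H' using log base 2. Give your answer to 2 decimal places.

2.98

Total N = 8+10+8+10+10+9+12+13 = 80, so the proportions are 0.1, 0.125, 0.1, 0.125, 0.125, 0.1125, 0.15, 0.1625 (working shown to 4 dp, full precision carried).
Each pᵢ log₂ pᵢ term: 0.1×(-3.3219)=-0.3322, 0.125×(-3.0000)=-0.3750, 0.1×(-3.3219)=-0.3322, 0.125×(-3.0000)=-0.3750, 0.125×(-3.0000)=-0.3750, 0.1125×(-3.1520)=-0.3546, 0.15×(-2.7370)=-0.4105, 0.1625×(-2.6215)=-0.4260.
Sum = -2.9805, so H' = 2.98.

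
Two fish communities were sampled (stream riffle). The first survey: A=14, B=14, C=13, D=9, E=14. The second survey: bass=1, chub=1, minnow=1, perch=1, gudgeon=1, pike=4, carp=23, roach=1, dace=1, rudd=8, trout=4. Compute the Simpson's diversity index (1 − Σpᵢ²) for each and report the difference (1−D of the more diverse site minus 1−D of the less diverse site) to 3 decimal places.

0.094

The first survey: N=64, proportions 0.21875, 0.21875, 0.20312, 0.14062, 0.21875, giving 1−D = 0.79541 (working shown to 5 dp, full precision carried).
The second survey: N=46, proportions 0.02174, 0.02174, 0.02174, 0.02174, 0.02174, 0.08696, 0.5, 0.02174, 0.02174, 0.17391, 0.08696, giving 1−D = 0.70132.
Difference = |0.79541 − 0.70132| = 0.09409, i.e. 0.094 to 3 decimal places.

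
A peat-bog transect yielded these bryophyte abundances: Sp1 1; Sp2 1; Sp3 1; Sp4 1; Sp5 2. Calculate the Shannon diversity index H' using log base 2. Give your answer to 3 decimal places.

2.252

Total N = 1+1+1+1+2 = 6, so the proportions are 0.16667, 0.16667, 0.16667, 0.16667, 0.33333 (working shown to 5 dp, full precision carried).
Each pᵢ log₂ pᵢ term: 0.16667×(-2.58496)=-0.43083, 0.16667×(-2.58496)=-0.43083, 0.16667×(-2.58496)=-0.43083, 0.16667×(-2.58496)=-0.43083, 0.33333×(-1.58496)=-0.52832.
Sum = -2.25163, so H' = 2.252.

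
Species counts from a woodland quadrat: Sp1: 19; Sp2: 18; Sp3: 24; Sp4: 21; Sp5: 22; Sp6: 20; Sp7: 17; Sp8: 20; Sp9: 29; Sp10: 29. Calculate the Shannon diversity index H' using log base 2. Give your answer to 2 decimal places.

3.30

Total N = 19+18+24+21+22+20+17+20+29+29 = 219, so the proportions are 0.0868, 0.0822, 0.1096, 0.0959, 0.1005, 0.0913, 0.0776, 0.0913, 0.1324, 0.1324 (working shown to 4 dp, full precision carried).
Each pᵢ log₂ pᵢ term: 0.0868×(-3.5269)=-0.3060, 0.0822×(-3.6049)=-0.2963, 0.1096×(-3.1898)=-0.3496, 0.0959×(-3.3825)=-0.3243, 0.1005×(-3.3154)=-0.3330, 0.0913×(-3.4529)=-0.3153, 0.0776×(-3.6873)=-0.2862, 0.0913×(-3.4529)=-0.3153, 0.1324×(-2.9168)=-0.3862, 0.1324×(-2.9168)=-0.3862.
Sum = -3.2986, so H' = 3.30.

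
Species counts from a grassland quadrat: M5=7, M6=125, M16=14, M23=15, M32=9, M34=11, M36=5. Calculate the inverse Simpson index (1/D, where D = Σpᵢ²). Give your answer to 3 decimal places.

2.120

Total N = 7+125+14+15+9+11+5 = 186, so the proportions are 0.037634, 0.672043, 0.075269, 0.080645, 0.048387, 0.05914, 0.026882 (working shown to 6 dp, full precision carried).
D = 0.037634² + 0.672043² + 0.075269² + 0.080645² + 0.048387² + 0.05914² + 0.026882² = 0.001416 + 0.451642 + 0.005665 + 0.006504 + 0.002341 + 0.003498 + 0.000723 = 0.471789.
So 1/D = 2.11959, i.e. 2.120 to 3 decimal places.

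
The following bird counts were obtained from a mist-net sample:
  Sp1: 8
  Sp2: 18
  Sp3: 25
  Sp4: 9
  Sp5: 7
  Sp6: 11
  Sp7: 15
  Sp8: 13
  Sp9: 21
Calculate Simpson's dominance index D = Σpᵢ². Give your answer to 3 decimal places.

Total N = 8+18+25+9+7+11+15+13+21 = 127, so the proportions are 0.06299, 0.14173, 0.19685, 0.07087, 0.05512, 0.08661, 0.11811, 0.10236, 0.16535 (working shown to 5 dp, full precision carried).
D = 0.06299² + 0.14173² + 0.19685² + 0.07087² + 0.05512² + 0.08661² + 0.11811² + 0.10236² + 0.16535² = 0.00397 + 0.02009 + 0.03875 + 0.00502 + 0.00304 + 0.00750 + 0.01395 + 0.01048 + 0.02734 = 0.13014.
To 3 decimal places, D = 0.130.

0.130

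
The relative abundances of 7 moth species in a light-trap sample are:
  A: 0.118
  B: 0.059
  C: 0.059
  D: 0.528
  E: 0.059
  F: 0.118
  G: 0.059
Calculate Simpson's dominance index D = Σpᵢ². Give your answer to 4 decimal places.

0.3206

D = 0.118² + 0.059² + 0.059² + 0.528² + 0.059² + 0.118² + 0.059² = 0.013924 + 0.003481 + 0.003481 + 0.278784 + 0.003481 + 0.013924 + 0.003481 = 0.320556 (working shown to 6 dp, full precision carried).
To 4 decimal places, D = 0.3206.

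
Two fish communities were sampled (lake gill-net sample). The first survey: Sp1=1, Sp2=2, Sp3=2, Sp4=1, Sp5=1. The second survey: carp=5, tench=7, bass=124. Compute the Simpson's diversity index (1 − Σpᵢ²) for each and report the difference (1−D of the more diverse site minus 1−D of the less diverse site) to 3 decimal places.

The first survey: N=7, proportions 0.14286, 0.28571, 0.28571, 0.14286, 0.14286, giving 1−D = 0.77551 (working shown to 5 dp, full precision carried).
The second survey: N=136, proportions 0.03676, 0.05147, 0.91176, giving 1−D = 0.16468.
Difference = |0.77551 − 0.16468| = 0.61083, i.e. 0.611 to 3 decimal places.

0.611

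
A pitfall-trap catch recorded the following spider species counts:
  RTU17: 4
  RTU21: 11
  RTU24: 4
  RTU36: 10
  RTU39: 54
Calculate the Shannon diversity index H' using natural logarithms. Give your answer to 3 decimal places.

Total N = 4+11+4+10+54 = 83, so the proportions are 0.04819, 0.13253, 0.04819, 0.12048, 0.6506 (working shown to 5 dp, full precision carried).
Each pᵢ ln pᵢ term: 0.04819×(-3.03255)=-0.14615, 0.13253×(-2.02095)=-0.26784, 0.04819×(-3.03255)=-0.14615, 0.12048×(-2.11626)=-0.25497, 0.6506×(-0.42986)=-0.27967.
Sum = -1.09477, so H' = 1.095.

1.095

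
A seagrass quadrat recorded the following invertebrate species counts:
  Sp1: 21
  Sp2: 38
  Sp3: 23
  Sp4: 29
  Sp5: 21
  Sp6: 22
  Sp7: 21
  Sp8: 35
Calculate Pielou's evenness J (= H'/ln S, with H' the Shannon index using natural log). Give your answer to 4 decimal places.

Total N = 21+38+23+29+21+22+21+35 = 210, so the proportions are 0.1, 0.180952, 0.109524, 0.138095, 0.1, 0.104762, 0.1, 0.166667 (working shown to 6 dp, full precision carried).
H' = −Σ pᵢ ln pᵢ = −((-0.230259) + (-0.309342) + (-0.242224) + (-0.273403) + (-0.230259) + (-0.236350) + (-0.230259) + (-0.298627)) = 2.050721.
With S = 8 species, ln S = 2.079442, so J = 2.050721/2.079442 = 0.986188, i.e. 0.9862 to 4 decimal places.

0.9862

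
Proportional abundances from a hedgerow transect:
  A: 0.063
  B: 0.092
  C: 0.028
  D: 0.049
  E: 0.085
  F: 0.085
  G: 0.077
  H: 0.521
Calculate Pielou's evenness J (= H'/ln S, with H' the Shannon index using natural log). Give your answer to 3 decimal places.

0.768

H' = −Σ pᵢ ln pᵢ = −((-0.17417) + (-0.21951) + (-0.10012) + (-0.14778) + (-0.20953) + (-0.20953) + (-0.19742) + (-0.33969)) = 1.59776 (working shown to 5 dp, full precision carried).
With S = 8 species, ln S = 2.07944, so J = 1.59776/2.07944 = 0.76836, i.e. 0.768 to 3 decimal places.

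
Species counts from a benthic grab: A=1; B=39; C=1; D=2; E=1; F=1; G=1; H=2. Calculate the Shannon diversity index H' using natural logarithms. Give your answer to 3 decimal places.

Total N = 1+39+1+2+1+1+1+2 = 48, so the proportions are 0.02083, 0.8125, 0.02083, 0.04167, 0.02083, 0.02083, 0.02083, 0.04167 (working shown to 5 dp, full precision carried).
Each pᵢ ln pᵢ term: 0.02083×(-3.87120)=-0.08065, 0.8125×(-0.20764)=-0.16871, 0.02083×(-3.87120)=-0.08065, 0.04167×(-3.17805)=-0.13242, 0.02083×(-3.87120)=-0.08065, 0.02083×(-3.87120)=-0.08065, 0.02083×(-3.87120)=-0.08065, 0.04167×(-3.17805)=-0.13242.
Sum = -0.83679, so H' = 0.837.

0.837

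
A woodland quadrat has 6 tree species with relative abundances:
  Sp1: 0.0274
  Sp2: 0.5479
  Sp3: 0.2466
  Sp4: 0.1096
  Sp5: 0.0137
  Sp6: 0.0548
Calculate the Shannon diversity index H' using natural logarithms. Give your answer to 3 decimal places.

Each pᵢ ln pᵢ term (working shown to 5 dp, full precision carried): 0.0274×(-3.59721)=-0.09856, 0.5479×(-0.60166)=-0.32965, 0.2466×(-1.39999)=-0.34524, 0.1096×(-2.21092)=-0.24232, 0.0137×(-4.29036)=-0.05878, 0.0548×(-2.90407)=-0.15914.
Sum = -1.23369, so H' = 1.234.

1.234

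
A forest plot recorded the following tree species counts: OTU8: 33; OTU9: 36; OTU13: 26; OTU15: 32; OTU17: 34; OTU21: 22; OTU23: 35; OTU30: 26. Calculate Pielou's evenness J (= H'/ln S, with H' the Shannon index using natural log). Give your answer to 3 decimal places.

0.994

Total N = 33+36+26+32+34+22+35+26 = 244, so the proportions are 0.13525, 0.14754, 0.10656, 0.13115, 0.13934, 0.09016, 0.14344, 0.10656 (working shown to 5 dp, full precision carried).
H' = −Σ pᵢ ln pᵢ = −((-0.27058) + (-0.28234) + (-0.23859) + (-0.26642) + (-0.27462) + (-0.21695) + (-0.27854) + (-0.23859)) = 2.06663.
With S = 8 species, ln S = 2.07944, so J = 2.06663/2.07944 = 0.99384, i.e. 0.994 to 3 decimal places.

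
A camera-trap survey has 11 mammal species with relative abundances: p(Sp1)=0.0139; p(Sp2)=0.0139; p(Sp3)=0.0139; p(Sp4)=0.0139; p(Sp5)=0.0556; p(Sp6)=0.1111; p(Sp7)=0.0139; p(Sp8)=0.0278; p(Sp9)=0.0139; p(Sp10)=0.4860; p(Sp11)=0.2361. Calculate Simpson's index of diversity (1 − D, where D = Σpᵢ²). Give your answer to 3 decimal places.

D = 0.0139² + 0.0139² + 0.0139² + 0.0139² + 0.0556² + 0.1111² + 0.0139² + 0.0278² + 0.0139² + 0.486² + 0.2361² = 0.00019 + 0.00019 + 0.00019 + 0.00019 + 0.00309 + 0.01234 + 0.00019 + 0.00077 + 0.00019 + 0.23620 + 0.05574 = 0.30931 (working shown to 5 dp, full precision carried).
So 1 − D = 0.69069, i.e. 0.691 to 3 decimal places.

0.691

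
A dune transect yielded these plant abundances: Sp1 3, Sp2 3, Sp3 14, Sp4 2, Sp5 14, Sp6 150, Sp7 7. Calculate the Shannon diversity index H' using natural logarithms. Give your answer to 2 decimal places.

Total N = 3+3+14+2+14+150+7 = 193, so the proportions are 0.0155, 0.0155, 0.0725, 0.0104, 0.0725, 0.7772, 0.0363 (working shown to 4 dp, full precision carried).
Each pᵢ ln pᵢ term: 0.0155×(-4.1641)=-0.0647, 0.0155×(-4.1641)=-0.0647, 0.0725×(-2.6236)=-0.1903, 0.0104×(-4.5695)=-0.0474, 0.0725×(-2.6236)=-0.1903, 0.7772×(-0.2521)=-0.1959, 0.0363×(-3.3168)=-0.1203.
Sum = -0.8736, so H' = 0.87.

0.87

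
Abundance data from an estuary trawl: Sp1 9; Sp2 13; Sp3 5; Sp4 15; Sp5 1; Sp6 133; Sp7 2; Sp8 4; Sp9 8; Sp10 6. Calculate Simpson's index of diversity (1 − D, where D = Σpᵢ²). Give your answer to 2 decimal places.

0.52

Total N = 9+13+5+15+1+133+2+4+8+6 = 196, so the proportions are 0.0459, 0.0663, 0.0255, 0.0765, 0.0051, 0.6786, 0.0102, 0.0204, 0.0408, 0.0306 (working shown to 4 dp, full precision carried).
D = 0.0459² + 0.0663² + 0.0255² + 0.0765² + 0.0051² + 0.6786² + 0.0102² + 0.0204² + 0.0408² + 0.0306² = 0.0021 + 0.0044 + 0.0007 + 0.0059 + 0.0000 + 0.4605 + 0.0001 + 0.0004 + 0.0017 + 0.0009 = 0.4766.
So 1 − D = 0.5234, i.e. 0.52 to 2 decimal places.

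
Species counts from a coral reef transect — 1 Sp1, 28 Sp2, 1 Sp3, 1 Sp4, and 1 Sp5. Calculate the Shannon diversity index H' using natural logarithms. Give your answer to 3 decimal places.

0.550

Total N = 1+28+1+1+1 = 32, so the proportions are 0.03125, 0.875, 0.03125, 0.03125, 0.03125 (working shown to 5 dp, full precision carried).
Each pᵢ ln pᵢ term: 0.03125×(-3.46574)=-0.10830, 0.875×(-0.13353)=-0.11684, 0.03125×(-3.46574)=-0.10830, 0.03125×(-3.46574)=-0.10830, 0.03125×(-3.46574)=-0.10830.
Sum = -0.55006, so H' = 0.550.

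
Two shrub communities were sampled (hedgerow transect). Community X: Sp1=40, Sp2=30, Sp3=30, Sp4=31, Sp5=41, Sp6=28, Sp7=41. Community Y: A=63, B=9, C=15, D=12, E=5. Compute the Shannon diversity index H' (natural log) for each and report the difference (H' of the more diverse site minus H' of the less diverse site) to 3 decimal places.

Community X: N=241, proportions 0.16598, 0.12448, 0.12448, 0.12863, 0.17012, 0.11618, 0.17012, giving H' = 1.93336 (working shown to 5 dp, full precision carried).
Community Y: N=104, proportions 0.60577, 0.08654, 0.14423, 0.11538, 0.04808, giving H' = 1.18978.
Difference = |1.93336 − 1.18978| = 0.74358, i.e. 0.744 to 3 decimal places.

0.744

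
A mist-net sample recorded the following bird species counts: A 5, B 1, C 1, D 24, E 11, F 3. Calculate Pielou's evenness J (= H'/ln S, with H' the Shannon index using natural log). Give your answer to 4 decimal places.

0.7107

Total N = 5+1+1+24+11+3 = 45, so the proportions are 0.111111, 0.022222, 0.022222, 0.533333, 0.244444, 0.066667 (working shown to 6 dp, full precision carried).
H' = −Σ pᵢ ln pᵢ = −((-0.244136) + (-0.084592) + (-0.084592) + (-0.335258) + (-0.344365) + (-0.180537)) = 1.273481.
With S = 6 species, ln S = 1.791759, so J = 1.273481/1.791759 = 0.710743, i.e. 0.7107 to 4 decimal places.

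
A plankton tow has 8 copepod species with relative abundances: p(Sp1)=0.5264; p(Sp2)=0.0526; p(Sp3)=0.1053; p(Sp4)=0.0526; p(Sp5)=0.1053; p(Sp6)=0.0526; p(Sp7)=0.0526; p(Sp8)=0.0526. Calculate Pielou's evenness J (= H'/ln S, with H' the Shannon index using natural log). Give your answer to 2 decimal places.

0.76

H' = −Σ pᵢ ln pᵢ = −((-0.3378) + (-0.1549) + (-0.2370) + (-0.1549) + (-0.2370) + (-0.1549) + (-0.1549) + (-0.1549)) = 1.5864 (working shown to 4 dp, full precision carried).
With S = 8 species, ln S = 2.0794, so J = 1.5864/2.0794 = 0.7629, i.e. 0.76 to 2 decimal places.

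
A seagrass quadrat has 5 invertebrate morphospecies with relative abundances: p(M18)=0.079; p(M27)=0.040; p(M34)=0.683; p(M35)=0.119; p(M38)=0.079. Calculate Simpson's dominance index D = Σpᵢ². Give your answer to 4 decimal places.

D = 0.079² + 0.04² + 0.683² + 0.119² + 0.079² = 0.006241 + 0.001600 + 0.466489 + 0.014161 + 0.006241 = 0.494732 (working shown to 6 dp, full precision carried).
To 4 decimal places, D = 0.4947.

0.4947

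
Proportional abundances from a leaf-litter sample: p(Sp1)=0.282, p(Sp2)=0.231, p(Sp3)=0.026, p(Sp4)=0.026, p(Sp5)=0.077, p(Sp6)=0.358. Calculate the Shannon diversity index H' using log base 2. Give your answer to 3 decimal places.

Each pᵢ log₂ pᵢ term (working shown to 5 dp, full precision carried): 0.282×(-1.82623)=-0.51500, 0.231×(-2.11404)=-0.48834, 0.026×(-5.26534)=-0.13690, 0.026×(-5.26534)=-0.13690, 0.077×(-3.69900)=-0.28482, 0.358×(-1.48197)=-0.53054.
Sum = -2.09251, so H' = 2.093.

2.093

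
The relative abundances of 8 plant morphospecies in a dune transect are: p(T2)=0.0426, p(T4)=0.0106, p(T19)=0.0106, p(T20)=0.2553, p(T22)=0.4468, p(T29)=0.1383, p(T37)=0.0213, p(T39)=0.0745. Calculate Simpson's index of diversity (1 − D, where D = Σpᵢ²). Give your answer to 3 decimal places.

D = 0.0426² + 0.0106² + 0.0106² + 0.2553² + 0.4468² + 0.1383² + 0.0213² + 0.0745² = 0.00181 + 0.00011 + 0.00011 + 0.06518 + 0.19963 + 0.01913 + 0.00045 + 0.00555 = 0.29198 (working shown to 5 dp, full precision carried).
So 1 − D = 0.70802, i.e. 0.708 to 3 decimal places.

0.708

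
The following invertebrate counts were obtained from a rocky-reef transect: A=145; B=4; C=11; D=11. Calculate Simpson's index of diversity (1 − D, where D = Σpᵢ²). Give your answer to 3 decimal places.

Total N = 145+4+11+11 = 171, so the proportions are 0.84795, 0.02339, 0.06433, 0.06433 (working shown to 5 dp, full precision carried).
D = 0.84795² + 0.02339² + 0.06433² + 0.06433² = 0.71902 + 0.00055 + 0.00414 + 0.00414 = 0.72785.
So 1 − D = 0.27215, i.e. 0.272 to 3 decimal places.

0.272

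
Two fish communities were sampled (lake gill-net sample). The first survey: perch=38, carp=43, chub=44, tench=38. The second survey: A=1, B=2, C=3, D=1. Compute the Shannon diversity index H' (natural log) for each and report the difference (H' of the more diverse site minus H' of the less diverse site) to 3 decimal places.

0.107

The first survey: N=163, proportions 0.23313, 0.2638, 0.26994, 0.23313, giving H' = 1.38398 (working shown to 5 dp, full precision carried).
The second survey: N=7, proportions 0.14286, 0.28571, 0.42857, 0.14286, giving H' = 1.27703.
Difference = |1.38398 − 1.27703| = 0.10695, i.e. 0.107 to 3 decimal places.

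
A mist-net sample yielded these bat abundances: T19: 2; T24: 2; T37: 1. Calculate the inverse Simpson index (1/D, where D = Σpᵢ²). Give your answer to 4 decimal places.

2.7778

Total N = 2+2+1 = 5, so the proportions are 0.4, 0.4, 0.2 (working shown to 7 dp, full precision carried).
D = 0.4² + 0.4² + 0.2² = 0.1600000 + 0.1600000 + 0.0400000 = 0.3600000.
So 1/D = 2.777778, i.e. 2.7778 to 4 decimal places.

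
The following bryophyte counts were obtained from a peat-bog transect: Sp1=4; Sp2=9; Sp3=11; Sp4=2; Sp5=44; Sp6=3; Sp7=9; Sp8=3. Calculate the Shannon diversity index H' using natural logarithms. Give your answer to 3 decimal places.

1.549

Total N = 4+9+11+2+44+3+9+3 = 85, so the proportions are 0.04706, 0.10588, 0.12941, 0.02353, 0.51765, 0.03529, 0.10588, 0.03529 (working shown to 5 dp, full precision carried).
Each pᵢ ln pᵢ term: 0.04706×(-3.05636)=-0.14383, 0.10588×(-2.24543)=-0.23775, 0.12941×(-2.04476)=-0.26462, 0.02353×(-3.74950)=-0.08822, 0.51765×(-0.65846)=-0.34085, 0.03529×(-3.34404)=-0.11802, 0.10588×(-2.24543)=-0.23775, 0.03529×(-3.34404)=-0.11802.
Sum = -1.54907, so H' = 1.549.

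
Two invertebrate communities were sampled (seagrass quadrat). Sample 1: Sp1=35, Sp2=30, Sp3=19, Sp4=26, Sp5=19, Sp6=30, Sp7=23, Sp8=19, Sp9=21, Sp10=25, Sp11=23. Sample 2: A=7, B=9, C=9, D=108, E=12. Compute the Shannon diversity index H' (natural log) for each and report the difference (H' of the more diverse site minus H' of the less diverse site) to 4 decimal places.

Sample 1: N=270, proportions 0.12963, 0.111111, 0.07037, 0.096296, 0.07037, 0.111111, 0.085185, 0.07037, 0.077778, 0.092593, 0.085185, giving H' = 2.377340 (working shown to 6 dp, full precision carried).
Sample 2: N=145, proportions 0.048276, 0.062069, 0.062069, 0.744828, 0.082759, giving H' = 0.917006.
Difference = |2.377340 − 0.917006| = 1.460334, i.e. 1.4603 to 4 decimal places.

1.4603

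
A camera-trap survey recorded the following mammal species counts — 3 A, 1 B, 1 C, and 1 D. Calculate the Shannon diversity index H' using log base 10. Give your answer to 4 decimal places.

0.5396

Total N = 3+1+1+1 = 6, so the proportions are 0.5, 0.166667, 0.166667, 0.166667 (working shown to 6 dp, full precision carried).
Each pᵢ log₁₀ pᵢ term: 0.5×(-0.301030)=-0.150515, 0.166667×(-0.778151)=-0.129692, 0.166667×(-0.778151)=-0.129692, 0.166667×(-0.778151)=-0.129692.
Sum = -0.539591, so H' = 0.5396.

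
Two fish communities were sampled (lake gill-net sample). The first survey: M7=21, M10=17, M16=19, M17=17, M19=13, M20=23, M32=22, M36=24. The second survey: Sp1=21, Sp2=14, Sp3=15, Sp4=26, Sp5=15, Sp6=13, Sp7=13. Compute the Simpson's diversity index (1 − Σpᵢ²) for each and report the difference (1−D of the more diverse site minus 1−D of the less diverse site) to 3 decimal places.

0.025

The first survey: N=156, proportions 0.13462, 0.10897, 0.12179, 0.10897, 0.08333, 0.14744, 0.14103, 0.15385, giving 1−D = 0.87106 (working shown to 5 dp, full precision carried).
The second survey: N=117, proportions 0.17949, 0.11966, 0.12821, 0.22222, 0.12821, 0.11111, 0.11111, giving 1−D = 0.84652.
Difference = |0.87106 − 0.84652| = 0.02454, i.e. 0.025 to 3 decimal places.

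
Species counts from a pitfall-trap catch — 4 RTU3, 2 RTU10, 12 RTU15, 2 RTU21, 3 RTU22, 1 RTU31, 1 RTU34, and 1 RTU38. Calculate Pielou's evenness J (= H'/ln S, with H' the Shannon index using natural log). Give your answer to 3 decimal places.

0.800

Total N = 4+2+12+2+3+1+1+1 = 26, so the proportions are 0.15385, 0.07692, 0.46154, 0.07692, 0.11538, 0.03846, 0.03846, 0.03846 (working shown to 5 dp, full precision carried).
H' = −Σ pᵢ ln pᵢ = −((-0.28797) + (-0.19730) + (-0.35686) + (-0.19730) + (-0.24917) + (-0.12531) + (-0.12531) + (-0.12531)) = 1.66454.
With S = 8 species, ln S = 2.07944, so J = 1.66454/2.07944 = 0.80047, i.e. 0.800 to 3 decimal places.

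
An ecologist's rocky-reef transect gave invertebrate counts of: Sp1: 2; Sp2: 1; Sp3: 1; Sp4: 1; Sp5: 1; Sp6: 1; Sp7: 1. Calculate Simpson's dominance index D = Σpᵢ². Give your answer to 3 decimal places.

0.156

Total N = 2+1+1+1+1+1+1 = 8, so the proportions are 0.25, 0.125, 0.125, 0.125, 0.125, 0.125, 0.125 (working shown to 5 dp, full precision carried).
D = 0.25² + 0.125² + 0.125² + 0.125² + 0.125² + 0.125² + 0.125² = 0.06250 + 0.01562 + 0.01562 + 0.01562 + 0.01562 + 0.01562 + 0.01562 = 0.15625.
To 3 decimal places, D = 0.156.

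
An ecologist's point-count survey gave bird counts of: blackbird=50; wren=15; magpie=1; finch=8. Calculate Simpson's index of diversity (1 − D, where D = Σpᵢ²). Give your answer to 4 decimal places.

0.4905

Total N = 50+15+1+8 = 74, so the proportions are 0.675676, 0.202703, 0.013514, 0.108108 (working shown to 6 dp, full precision carried).
D = 0.675676² + 0.202703² + 0.013514² + 0.108108² = 0.456538 + 0.041088 + 0.000183 + 0.011687 = 0.509496.
So 1 − D = 0.490504, i.e. 0.4905 to 4 decimal places.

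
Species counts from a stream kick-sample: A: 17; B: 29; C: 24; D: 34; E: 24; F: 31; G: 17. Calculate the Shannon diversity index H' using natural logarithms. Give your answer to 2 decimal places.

1.92

Total N = 17+29+24+34+24+31+17 = 176, so the proportions are 0.0966, 0.1648, 0.1364, 0.1932, 0.1364, 0.1761, 0.0966 (working shown to 4 dp, full precision carried).
Each pᵢ ln pᵢ term: 0.0966×(-2.3373)=-0.2258, 0.1648×(-1.8032)=-0.2971, 0.1364×(-1.9924)=-0.2717, 0.1932×(-1.6441)=-0.3176, 0.1364×(-1.9924)=-0.2717, 0.1761×(-1.7365)=-0.3059, 0.0966×(-2.3373)=-0.2258.
Sum = -1.9155, so H' = 1.92.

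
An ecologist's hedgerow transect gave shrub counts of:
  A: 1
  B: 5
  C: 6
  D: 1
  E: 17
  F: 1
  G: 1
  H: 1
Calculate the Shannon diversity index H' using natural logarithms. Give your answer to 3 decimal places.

1.467

Total N = 1+5+6+1+17+1+1+1 = 33, so the proportions are 0.0303, 0.15152, 0.18182, 0.0303, 0.51515, 0.0303, 0.0303, 0.0303 (working shown to 5 dp, full precision carried).
Each pᵢ ln pᵢ term: 0.0303×(-3.49651)=-0.10595, 0.15152×(-1.88707)=-0.28592, 0.18182×(-1.70475)=-0.30995, 0.0303×(-3.49651)=-0.10595, 0.51515×(-0.66329)=-0.34170, 0.0303×(-3.49651)=-0.10595, 0.0303×(-3.49651)=-0.10595, 0.0303×(-3.49651)=-0.10595.
Sum = -1.46734, so H' = 1.467.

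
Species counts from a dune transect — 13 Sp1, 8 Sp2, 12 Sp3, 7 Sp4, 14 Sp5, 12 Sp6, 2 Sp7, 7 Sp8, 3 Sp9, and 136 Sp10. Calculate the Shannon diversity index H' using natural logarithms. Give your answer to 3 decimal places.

Total N = 13+8+12+7+14+12+2+7+3+136 = 214, so the proportions are 0.06075, 0.03738, 0.05607, 0.03271, 0.06542, 0.05607, 0.00935, 0.03271, 0.01402, 0.63551 (working shown to 5 dp, full precision carried).
Each pᵢ ln pᵢ term: 0.06075×(-2.80103)=-0.17016, 0.03738×(-3.28653)=-0.12286, 0.05607×(-2.88107)=-0.16156, 0.03271×(-3.42007)=-0.11187, 0.06542×(-2.72692)=-0.17840, 0.05607×(-2.88107)=-0.16156, 0.00935×(-4.67283)=-0.04367, 0.03271×(-3.42007)=-0.11187, 0.01402×(-4.26736)=-0.05982, 0.63551×(-0.45332)=-0.28809.
Sum = -1.40985, so H' = 1.410.

1.410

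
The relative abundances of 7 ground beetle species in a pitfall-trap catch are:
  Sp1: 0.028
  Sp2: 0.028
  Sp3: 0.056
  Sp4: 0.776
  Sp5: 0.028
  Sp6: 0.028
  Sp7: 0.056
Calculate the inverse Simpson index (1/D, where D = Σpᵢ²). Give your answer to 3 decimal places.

D = 0.028² + 0.028² + 0.056² + 0.776² + 0.028² + 0.028² + 0.056² = 0.000784 + 0.000784 + 0.003136 + 0.602176 + 0.000784 + 0.000784 + 0.003136 = 0.611584 (working shown to 6 dp, full precision carried).
So 1/D = 1.63510, i.e. 1.635 to 3 decimal places.

1.635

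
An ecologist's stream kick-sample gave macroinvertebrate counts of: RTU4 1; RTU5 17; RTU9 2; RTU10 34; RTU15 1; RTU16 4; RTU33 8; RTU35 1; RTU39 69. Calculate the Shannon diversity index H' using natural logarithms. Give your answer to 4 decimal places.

1.3887

Total N = 1+17+2+34+1+4+8+1+69 = 137, so the proportions are 0.007299, 0.124088, 0.014599, 0.248175, 0.007299, 0.029197, 0.058394, 0.007299, 0.50365 (working shown to 6 dp, full precision carried).
Each pᵢ ln pᵢ term: 0.007299×(-4.919981)=-0.035912, 0.124088×(-2.086768)=-0.258942, 0.014599×(-4.226834)=-0.061706, 0.248175×(-1.393620)=-0.345862, 0.007299×(-4.919981)=-0.035912, 0.029197×(-3.533687)=-0.103173, 0.058394×(-2.840539)=-0.165871, 0.007299×(-4.919981)=-0.035912, 0.50365×(-0.685874)=-0.345440.
Sum = -1.388731, so H' = 1.3887.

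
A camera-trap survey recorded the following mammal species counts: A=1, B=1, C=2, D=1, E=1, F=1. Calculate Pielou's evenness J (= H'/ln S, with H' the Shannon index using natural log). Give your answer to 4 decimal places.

Total N = 1+1+2+1+1+1 = 7, so the proportions are 0.142857, 0.142857, 0.285714, 0.142857, 0.142857, 0.142857 (working shown to 6 dp, full precision carried).
H' = −Σ pᵢ ln pᵢ = −((-0.277987) + (-0.277987) + (-0.357932) + (-0.277987) + (-0.277987) + (-0.277987)) = 1.747868.
With S = 6 species, ln S = 1.791759, so J = 1.747868/1.791759 = 0.975504, i.e. 0.9755 to 4 decimal places.

0.9755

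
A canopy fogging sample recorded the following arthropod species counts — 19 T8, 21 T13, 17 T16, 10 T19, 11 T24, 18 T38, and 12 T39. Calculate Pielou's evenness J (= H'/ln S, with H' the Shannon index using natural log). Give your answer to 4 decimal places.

Total N = 19+21+17+10+11+18+12 = 108, so the proportions are 0.175926, 0.194444, 0.157407, 0.092593, 0.101852, 0.166667, 0.111111 (working shown to 6 dp, full precision carried).
H' = −Σ pᵢ ln pᵢ = −((-0.305705) + (-0.318424) + (-0.291033) + (-0.220328) + (-0.232654) + (-0.298627) + (-0.244136)) = 1.910907.
With S = 7 species, ln S = 1.945910, so J = 1.910907/1.945910 = 0.982012, i.e. 0.9820 to 4 decimal places.

0.9820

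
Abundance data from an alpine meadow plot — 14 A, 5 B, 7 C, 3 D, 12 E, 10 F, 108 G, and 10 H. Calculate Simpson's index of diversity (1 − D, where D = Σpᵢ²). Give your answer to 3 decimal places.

0.570

Total N = 14+5+7+3+12+10+108+10 = 169, so the proportions are 0.08284, 0.02959, 0.04142, 0.01775, 0.07101, 0.05917, 0.63905, 0.05917 (working shown to 5 dp, full precision carried).
D = 0.08284² + 0.02959² + 0.04142² + 0.01775² + 0.07101² + 0.05917² + 0.63905² + 0.05917² = 0.00686 + 0.00088 + 0.00172 + 0.00032 + 0.00504 + 0.00350 + 0.40839 + 0.00350 = 0.43020.
So 1 − D = 0.56980, i.e. 0.570 to 3 decimal places.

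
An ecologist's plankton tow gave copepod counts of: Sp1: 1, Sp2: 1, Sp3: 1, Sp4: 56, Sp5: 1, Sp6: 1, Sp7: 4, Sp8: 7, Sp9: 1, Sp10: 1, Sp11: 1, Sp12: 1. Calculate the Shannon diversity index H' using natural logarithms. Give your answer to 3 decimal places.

1.112

Total N = 1+1+1+56+1+1+4+7+1+1+1+1 = 76, so the proportions are 0.01316, 0.01316, 0.01316, 0.73684, 0.01316, 0.01316, 0.05263, 0.09211, 0.01316, 0.01316, 0.01316, 0.01316 (working shown to 5 dp, full precision carried).
Each pᵢ ln pᵢ term: 0.01316×(-4.33073)=-0.05698, 0.01316×(-4.33073)=-0.05698, 0.01316×(-4.33073)=-0.05698, 0.73684×(-0.30538)=-0.22502, 0.01316×(-4.33073)=-0.05698, 0.01316×(-4.33073)=-0.05698, 0.05263×(-2.94444)=-0.15497, 0.09211×(-2.38482)=-0.21965, 0.01316×(-4.33073)=-0.05698, 0.01316×(-4.33073)=-0.05698, 0.01316×(-4.33073)=-0.05698, 0.01316×(-4.33073)=-0.05698.
Sum = -1.11249, so H' = 1.112.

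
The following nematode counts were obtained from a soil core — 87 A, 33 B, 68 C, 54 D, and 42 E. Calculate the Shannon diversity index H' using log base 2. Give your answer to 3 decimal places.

Total N = 87+33+68+54+42 = 284, so the proportions are 0.30634, 0.1162, 0.23944, 0.19014, 0.14789 (working shown to 5 dp, full precision carried).
Each pᵢ log₂ pᵢ term: 0.30634×(-1.70680)=-0.52286, 0.1162×(-3.10535)=-0.36083, 0.23944×(-2.06228)=-0.49379, 0.19014×(-2.39486)=-0.45536, 0.14789×(-2.75743)=-0.40779.
Sum = -2.24063, so H' = 2.241.

2.241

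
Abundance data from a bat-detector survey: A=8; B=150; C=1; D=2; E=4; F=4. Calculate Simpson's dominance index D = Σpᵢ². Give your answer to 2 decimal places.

0.79

Total N = 8+150+1+2+4+4 = 169, so the proportions are 0.0473, 0.8876, 0.0059, 0.0118, 0.0237, 0.0237 (working shown to 4 dp, full precision carried).
D = 0.0473² + 0.8876² + 0.0059² + 0.0118² + 0.0237² + 0.0237² = 0.0022 + 0.7878 + 0.0000 + 0.0001 + 0.0006 + 0.0006 = 0.7913.
To 2 decimal places, D = 0.79.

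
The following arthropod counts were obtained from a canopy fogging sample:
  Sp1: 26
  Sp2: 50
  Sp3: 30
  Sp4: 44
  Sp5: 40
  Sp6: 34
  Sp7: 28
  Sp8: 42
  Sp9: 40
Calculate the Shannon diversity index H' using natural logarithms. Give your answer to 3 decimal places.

2.176

Total N = 26+50+30+44+40+34+28+42+40 = 334, so the proportions are 0.07784, 0.1497, 0.08982, 0.13174, 0.11976, 0.1018, 0.08383, 0.12575, 0.11976 (working shown to 5 dp, full precision carried).
Each pᵢ ln pᵢ term: 0.07784×(-2.55304)=-0.19874, 0.1497×(-1.89912)=-0.28430, 0.08982×(-2.40994)=-0.21646, 0.13174×(-2.02695)=-0.26702, 0.11976×(-2.12226)=-0.25416, 0.1018×(-2.28478)=-0.23258, 0.08383×(-2.47894)=-0.20782, 0.12575×(-2.07347)=-0.26074, 0.11976×(-2.12226)=-0.25416.
Sum = -2.17598, so H' = 2.176.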